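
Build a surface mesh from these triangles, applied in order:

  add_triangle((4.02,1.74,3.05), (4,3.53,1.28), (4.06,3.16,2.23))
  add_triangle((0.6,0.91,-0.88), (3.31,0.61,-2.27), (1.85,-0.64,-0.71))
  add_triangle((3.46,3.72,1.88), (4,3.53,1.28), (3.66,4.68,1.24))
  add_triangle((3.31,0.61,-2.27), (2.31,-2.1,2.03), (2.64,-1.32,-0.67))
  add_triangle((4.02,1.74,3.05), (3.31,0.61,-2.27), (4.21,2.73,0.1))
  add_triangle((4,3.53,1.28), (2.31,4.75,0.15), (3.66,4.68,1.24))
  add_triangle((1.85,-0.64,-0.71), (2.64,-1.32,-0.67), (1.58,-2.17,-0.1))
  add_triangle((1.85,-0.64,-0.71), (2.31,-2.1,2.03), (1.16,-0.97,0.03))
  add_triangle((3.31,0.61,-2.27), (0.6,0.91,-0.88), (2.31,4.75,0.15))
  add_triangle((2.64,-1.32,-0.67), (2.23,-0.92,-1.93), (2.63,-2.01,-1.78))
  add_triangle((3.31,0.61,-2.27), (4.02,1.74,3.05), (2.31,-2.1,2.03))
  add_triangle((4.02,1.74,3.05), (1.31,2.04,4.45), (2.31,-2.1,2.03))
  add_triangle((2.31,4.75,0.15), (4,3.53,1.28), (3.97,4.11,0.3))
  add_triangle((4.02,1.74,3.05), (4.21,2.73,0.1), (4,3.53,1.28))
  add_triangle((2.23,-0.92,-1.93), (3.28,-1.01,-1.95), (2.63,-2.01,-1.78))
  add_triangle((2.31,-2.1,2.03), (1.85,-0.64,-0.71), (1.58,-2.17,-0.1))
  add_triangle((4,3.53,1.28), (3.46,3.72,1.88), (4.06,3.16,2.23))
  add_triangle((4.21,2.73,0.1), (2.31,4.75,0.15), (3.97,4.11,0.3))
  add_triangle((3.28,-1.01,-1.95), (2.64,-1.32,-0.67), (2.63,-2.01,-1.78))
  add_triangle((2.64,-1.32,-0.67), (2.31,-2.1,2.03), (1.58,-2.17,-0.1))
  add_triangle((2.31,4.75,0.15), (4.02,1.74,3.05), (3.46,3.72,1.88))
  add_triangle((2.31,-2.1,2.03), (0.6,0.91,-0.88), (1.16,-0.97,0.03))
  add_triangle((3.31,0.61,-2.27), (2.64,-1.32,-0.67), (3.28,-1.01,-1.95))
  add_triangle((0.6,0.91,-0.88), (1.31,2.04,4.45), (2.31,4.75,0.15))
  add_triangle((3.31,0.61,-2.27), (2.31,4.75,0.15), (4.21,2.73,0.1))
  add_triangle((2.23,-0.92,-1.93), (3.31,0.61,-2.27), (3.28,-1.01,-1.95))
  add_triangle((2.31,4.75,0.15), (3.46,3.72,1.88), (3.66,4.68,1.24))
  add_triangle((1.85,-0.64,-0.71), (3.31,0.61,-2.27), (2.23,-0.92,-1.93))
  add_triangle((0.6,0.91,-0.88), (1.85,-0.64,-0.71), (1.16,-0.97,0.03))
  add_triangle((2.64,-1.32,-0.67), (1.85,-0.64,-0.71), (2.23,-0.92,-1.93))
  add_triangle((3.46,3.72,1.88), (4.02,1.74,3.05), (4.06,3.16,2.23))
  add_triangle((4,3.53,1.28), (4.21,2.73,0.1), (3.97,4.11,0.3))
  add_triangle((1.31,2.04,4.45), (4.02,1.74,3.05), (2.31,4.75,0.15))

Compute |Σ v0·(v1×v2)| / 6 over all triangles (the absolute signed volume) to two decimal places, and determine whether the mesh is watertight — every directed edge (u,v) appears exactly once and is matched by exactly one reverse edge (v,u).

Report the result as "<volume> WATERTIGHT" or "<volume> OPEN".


50.81 OPEN

Per-triangle v0·(v1×v2)/6:
  t1: +0.6244
  t2: +0.0071
  t3: +0.7165
  t4: +2.0128
  t5: +4.6135
  t6: +0.6939
  t7: +0.1083
  t8: +0.3208
  t9: +1.8825
  t10: -0.5126
  t11: +10.0832
  t12: +7.4517
  t13: +1.5159
  t14: +2.6615
  t15: +0.3688
  t16: -1.2568
  t17: +0.6315
  t18: +0.3669
  t19: +0.6502
  t20: +1.4634
  t21: -0.5141
  t22: -0.5086
  t23: +0.7174
  t24: -0.7754
  t25: +5.2567
  t26: +0.5767
  t27: +0.5037
  t28: -0.6271
  t29: -0.0498
  t30: -0.1504
  t31: +0.5659
  t32: +1.1417
  t33: +10.2654
Σ = +50.8058 → |volume| = 50.81

Directed edges: 99 total; 3 unmatched, e.g. (1.31,2.04,4.45)→(2.31,-2.1,2.03) → open.


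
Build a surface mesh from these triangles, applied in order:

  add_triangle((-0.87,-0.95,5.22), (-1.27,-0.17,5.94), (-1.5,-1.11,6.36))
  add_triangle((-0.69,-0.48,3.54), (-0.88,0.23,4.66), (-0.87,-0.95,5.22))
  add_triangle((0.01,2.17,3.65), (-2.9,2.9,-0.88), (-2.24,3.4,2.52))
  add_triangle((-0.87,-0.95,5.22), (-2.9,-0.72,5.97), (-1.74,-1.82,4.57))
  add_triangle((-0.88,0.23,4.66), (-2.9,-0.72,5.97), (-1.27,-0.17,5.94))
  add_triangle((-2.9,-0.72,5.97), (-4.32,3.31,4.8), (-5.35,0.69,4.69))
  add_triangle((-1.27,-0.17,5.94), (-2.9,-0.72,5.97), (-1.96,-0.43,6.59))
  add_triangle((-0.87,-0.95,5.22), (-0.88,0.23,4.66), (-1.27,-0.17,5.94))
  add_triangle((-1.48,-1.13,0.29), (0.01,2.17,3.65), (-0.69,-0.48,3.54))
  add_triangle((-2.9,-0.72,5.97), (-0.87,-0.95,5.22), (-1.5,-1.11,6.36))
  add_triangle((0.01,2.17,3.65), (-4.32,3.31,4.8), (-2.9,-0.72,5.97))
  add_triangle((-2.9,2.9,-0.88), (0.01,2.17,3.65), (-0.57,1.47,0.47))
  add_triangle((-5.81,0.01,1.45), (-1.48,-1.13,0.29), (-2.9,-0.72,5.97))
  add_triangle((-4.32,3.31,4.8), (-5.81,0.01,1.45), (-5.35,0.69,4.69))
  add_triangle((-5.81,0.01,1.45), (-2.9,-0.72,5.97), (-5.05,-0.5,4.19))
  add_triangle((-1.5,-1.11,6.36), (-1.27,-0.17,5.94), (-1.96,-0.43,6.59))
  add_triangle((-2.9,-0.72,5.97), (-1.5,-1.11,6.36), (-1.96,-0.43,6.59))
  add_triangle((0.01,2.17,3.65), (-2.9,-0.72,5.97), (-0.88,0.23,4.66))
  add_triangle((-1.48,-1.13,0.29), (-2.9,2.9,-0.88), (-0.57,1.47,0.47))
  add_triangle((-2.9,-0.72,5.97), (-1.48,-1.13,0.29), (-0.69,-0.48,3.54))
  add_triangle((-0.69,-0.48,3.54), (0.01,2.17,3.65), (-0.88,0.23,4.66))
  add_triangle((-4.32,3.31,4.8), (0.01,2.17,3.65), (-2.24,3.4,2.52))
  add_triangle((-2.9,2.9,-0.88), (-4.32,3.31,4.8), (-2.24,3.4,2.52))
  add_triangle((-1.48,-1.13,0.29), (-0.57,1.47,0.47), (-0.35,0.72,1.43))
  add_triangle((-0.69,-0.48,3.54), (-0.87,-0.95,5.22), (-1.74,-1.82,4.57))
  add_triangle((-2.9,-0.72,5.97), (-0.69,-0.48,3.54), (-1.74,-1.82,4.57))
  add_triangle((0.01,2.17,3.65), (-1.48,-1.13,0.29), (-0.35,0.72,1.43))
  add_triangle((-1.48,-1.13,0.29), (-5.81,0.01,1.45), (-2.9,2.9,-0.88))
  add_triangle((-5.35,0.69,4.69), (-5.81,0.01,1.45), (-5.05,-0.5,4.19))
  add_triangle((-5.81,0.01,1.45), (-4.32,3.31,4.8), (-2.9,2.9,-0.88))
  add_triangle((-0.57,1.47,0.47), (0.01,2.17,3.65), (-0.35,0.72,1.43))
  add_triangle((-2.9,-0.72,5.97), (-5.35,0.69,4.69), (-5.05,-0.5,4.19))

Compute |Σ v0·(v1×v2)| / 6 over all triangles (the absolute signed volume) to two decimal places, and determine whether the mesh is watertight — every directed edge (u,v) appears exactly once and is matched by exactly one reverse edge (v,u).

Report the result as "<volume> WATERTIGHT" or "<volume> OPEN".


Per-triangle v0·(v1×v2)/6:
  t1: +0.3372
  t2: -0.0790
  t3: +1.3267
  t4: +1.9499
  t5: +0.5208
  t6: +9.4019
  t7: +0.0884
  t8: +0.1807
  t9: -1.7739
  t10: -0.0616
  t11: +12.0634
  t12: +0.9090
  t13: +5.8092
  t14: +8.2750
  t15: -0.5275
  t16: +0.4727
  t17: +1.0004
  t18: +2.1884
  t19: -1.1326
  t20: +1.1925
  t21: +0.3223
  t22: +4.3895
  t23: +4.9882
  t24: -0.5525
  t25: -0.2258
  t26: -1.2745
  t27: -0.1632
  t28: +1.9813
  t29: +3.5839
  t30: +15.5624
  t31: -0.3016
  t32: +3.7501
Σ = +74.2018 → |volume| = 74.20

Directed edges: 96 total, each appears once with its reverse present → watertight.

74.20 WATERTIGHT


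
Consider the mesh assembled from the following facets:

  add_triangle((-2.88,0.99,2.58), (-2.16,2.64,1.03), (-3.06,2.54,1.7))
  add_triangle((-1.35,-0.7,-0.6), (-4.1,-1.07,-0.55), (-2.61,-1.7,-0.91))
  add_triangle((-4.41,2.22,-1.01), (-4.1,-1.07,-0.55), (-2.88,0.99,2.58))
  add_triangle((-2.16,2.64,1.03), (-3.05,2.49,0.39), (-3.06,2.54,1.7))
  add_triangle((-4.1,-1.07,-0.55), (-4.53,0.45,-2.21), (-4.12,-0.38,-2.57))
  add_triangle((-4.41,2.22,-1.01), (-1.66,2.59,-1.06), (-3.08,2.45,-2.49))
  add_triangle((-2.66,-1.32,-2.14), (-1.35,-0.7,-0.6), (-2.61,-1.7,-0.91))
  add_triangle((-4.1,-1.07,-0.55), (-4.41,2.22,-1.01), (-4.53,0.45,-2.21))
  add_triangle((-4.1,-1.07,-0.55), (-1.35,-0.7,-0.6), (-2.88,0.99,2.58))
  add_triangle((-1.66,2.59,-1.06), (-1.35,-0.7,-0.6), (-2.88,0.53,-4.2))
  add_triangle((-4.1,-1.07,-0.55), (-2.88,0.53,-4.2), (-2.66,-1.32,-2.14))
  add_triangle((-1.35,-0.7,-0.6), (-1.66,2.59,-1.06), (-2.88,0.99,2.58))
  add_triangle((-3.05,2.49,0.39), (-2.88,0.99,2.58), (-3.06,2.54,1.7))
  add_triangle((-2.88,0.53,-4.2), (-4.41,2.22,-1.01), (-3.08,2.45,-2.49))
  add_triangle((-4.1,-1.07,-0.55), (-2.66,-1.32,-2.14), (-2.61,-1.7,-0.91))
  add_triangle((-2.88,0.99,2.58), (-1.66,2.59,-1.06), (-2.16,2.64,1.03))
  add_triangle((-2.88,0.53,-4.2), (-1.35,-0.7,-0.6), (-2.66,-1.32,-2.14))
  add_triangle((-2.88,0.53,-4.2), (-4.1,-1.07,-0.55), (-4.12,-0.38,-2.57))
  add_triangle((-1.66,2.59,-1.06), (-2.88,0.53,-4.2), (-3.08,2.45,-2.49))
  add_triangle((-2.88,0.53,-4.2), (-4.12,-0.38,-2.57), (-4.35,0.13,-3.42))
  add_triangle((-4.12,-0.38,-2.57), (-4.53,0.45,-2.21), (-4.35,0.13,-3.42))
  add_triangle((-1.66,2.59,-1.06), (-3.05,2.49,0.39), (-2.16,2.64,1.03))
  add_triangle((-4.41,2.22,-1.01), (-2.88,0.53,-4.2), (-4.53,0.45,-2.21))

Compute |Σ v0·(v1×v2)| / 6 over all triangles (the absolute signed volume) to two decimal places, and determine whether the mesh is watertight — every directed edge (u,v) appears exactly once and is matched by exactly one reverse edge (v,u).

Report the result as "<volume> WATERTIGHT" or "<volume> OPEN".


Per-triangle v0·(v1×v2)/6:
  t1: +0.3019
  t2: -0.1586
  t3: +7.3308
  t4: +0.5671
  t5: +1.4888
  t6: +1.8517
  t7: -0.0714
  t8: +3.2242
  t9: +0.2062
  t10: -2.1204
  t11: +3.1925
  t12: -3.1770
  t13: +0.9526
  t14: +3.5472
  t15: +1.0021
  t16: -1.4427
  t17: -0.3971
  t18: +0.0450
  t19: +0.9649
  t20: +0.4907
  t21: +0.6456
  t22: +1.0401
  t23: +3.9704
Σ = +23.4546 → |volume| = 23.45

Directed edges: 69 total; 7 unmatched, e.g. (-2.88,0.99,2.58)→(-4.41,2.22,-1.01) → open.

23.45 OPEN


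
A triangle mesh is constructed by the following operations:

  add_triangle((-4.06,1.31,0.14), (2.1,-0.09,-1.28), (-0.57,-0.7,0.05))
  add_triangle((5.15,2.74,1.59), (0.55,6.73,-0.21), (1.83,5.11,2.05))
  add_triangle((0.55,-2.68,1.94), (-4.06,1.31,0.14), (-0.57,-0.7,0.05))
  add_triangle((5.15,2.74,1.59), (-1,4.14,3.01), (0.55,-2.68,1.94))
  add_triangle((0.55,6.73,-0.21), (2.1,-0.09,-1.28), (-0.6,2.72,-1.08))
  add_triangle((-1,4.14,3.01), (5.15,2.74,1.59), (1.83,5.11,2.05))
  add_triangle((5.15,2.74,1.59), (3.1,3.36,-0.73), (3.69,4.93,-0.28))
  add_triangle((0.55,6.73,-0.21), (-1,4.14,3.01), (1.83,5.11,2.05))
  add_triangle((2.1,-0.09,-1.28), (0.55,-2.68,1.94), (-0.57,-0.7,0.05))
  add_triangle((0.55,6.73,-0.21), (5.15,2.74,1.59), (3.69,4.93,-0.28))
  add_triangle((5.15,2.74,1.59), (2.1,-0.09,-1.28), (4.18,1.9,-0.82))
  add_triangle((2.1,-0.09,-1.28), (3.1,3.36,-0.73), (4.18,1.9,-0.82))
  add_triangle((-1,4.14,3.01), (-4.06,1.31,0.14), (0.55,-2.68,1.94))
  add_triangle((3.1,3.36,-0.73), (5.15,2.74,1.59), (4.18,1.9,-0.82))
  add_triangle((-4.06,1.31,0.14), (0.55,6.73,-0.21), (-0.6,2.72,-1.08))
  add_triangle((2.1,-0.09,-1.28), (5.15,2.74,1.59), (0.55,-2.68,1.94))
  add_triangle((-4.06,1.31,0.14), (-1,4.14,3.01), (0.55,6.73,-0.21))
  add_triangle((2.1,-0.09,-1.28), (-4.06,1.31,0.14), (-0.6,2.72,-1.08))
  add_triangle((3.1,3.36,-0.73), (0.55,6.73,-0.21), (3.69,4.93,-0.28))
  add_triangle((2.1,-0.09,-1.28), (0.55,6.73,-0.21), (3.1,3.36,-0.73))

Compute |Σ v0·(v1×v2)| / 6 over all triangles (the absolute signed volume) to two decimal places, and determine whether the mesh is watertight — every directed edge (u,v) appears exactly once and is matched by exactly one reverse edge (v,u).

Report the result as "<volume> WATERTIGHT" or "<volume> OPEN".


103.22 WATERTIGHT

Per-triangle v0·(v1×v2)/6:
  t1: +0.7102
  t2: +9.5538
  t3: +1.1203
  t4: +15.5665
  t5: +3.5354
  t6: +5.8277
  t7: +2.2122
  t8: +8.2900
  t9: +0.8534
  t10: +6.8747
  t11: +1.6509
  t12: +1.2685
  t13: +10.0988
  t14: +3.5680
  t15: +4.8181
  t16: +6.7545
  t17: +14.4012
  t18: +1.6268
  t19: +1.9051
  t20: +2.5877
Σ = +103.2238 → |volume| = 103.22

Directed edges: 60 total, each appears once with its reverse present → watertight.


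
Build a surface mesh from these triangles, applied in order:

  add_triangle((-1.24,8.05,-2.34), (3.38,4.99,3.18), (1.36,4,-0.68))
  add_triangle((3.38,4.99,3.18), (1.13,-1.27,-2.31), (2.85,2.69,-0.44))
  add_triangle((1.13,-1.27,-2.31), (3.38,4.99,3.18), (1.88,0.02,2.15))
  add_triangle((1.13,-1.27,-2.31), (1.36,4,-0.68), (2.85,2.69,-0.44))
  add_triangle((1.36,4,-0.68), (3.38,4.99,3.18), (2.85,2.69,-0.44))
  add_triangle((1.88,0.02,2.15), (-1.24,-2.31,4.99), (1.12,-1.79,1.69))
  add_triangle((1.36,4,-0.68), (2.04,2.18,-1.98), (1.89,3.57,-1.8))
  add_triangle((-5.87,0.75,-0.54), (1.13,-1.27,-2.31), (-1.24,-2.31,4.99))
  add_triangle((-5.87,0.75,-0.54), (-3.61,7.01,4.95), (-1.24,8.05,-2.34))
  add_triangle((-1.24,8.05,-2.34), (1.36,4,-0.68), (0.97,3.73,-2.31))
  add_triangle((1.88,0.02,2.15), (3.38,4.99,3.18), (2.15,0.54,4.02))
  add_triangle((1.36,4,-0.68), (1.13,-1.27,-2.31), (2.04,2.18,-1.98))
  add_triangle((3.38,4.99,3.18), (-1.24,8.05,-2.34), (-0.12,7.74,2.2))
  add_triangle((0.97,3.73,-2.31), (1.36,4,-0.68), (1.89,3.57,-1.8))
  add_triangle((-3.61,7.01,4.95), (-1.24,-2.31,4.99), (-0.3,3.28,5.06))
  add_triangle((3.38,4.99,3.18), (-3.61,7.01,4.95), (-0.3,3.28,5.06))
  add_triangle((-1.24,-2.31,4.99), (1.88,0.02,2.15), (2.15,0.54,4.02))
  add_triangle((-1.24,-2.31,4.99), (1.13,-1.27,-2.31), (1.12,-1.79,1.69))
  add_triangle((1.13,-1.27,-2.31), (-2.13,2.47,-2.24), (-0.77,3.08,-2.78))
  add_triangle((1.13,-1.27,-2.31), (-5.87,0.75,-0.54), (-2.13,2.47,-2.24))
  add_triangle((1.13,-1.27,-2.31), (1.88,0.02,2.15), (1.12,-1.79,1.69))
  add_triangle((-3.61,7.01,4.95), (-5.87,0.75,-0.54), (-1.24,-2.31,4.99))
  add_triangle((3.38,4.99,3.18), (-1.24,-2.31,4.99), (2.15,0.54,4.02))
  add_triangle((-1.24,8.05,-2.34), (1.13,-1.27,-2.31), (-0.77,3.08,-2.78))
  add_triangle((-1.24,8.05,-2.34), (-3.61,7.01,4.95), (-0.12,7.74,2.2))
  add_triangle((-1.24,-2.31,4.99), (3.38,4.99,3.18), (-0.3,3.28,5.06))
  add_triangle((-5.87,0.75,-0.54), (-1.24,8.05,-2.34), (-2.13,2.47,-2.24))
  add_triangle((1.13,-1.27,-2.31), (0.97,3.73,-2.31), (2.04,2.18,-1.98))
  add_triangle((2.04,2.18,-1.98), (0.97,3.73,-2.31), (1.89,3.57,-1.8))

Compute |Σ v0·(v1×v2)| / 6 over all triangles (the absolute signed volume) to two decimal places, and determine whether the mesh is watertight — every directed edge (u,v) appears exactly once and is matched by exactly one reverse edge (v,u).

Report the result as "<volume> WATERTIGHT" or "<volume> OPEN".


Per-triangle v0·(v1×v2)/6:
  t1: +9.5901
  t2: +2.2829
  t3: +5.8670
  t4: +3.2771
  t5: +5.1782
  t6: +3.3236
  t7: +0.3075
  t8: +11.4503
  t9: +55.0421
  t10: +4.2502
  t11: +2.5345
  t12: -0.5114
  t13: +18.1071
  t14: +0.9927
  t15: +18.5347
  t16: +19.6312
  t17: +2.1619
  t18: +2.5302
  t19: +2.6879
  t20: +7.4415
  t21: +2.1982
  t22: +45.4571
  t23: +8.5964
  t24: +3.4251
  t25: +25.1585
  t26: +14.3545
  t27: +10.9950
  t28: +2.2638
  t29: +0.7529
Σ = +287.8808 → |volume| = 287.88

Directed edges: 87 total; 9 unmatched, e.g. (0.97,3.73,-2.31)→(-1.24,8.05,-2.34) → open.

287.88 OPEN


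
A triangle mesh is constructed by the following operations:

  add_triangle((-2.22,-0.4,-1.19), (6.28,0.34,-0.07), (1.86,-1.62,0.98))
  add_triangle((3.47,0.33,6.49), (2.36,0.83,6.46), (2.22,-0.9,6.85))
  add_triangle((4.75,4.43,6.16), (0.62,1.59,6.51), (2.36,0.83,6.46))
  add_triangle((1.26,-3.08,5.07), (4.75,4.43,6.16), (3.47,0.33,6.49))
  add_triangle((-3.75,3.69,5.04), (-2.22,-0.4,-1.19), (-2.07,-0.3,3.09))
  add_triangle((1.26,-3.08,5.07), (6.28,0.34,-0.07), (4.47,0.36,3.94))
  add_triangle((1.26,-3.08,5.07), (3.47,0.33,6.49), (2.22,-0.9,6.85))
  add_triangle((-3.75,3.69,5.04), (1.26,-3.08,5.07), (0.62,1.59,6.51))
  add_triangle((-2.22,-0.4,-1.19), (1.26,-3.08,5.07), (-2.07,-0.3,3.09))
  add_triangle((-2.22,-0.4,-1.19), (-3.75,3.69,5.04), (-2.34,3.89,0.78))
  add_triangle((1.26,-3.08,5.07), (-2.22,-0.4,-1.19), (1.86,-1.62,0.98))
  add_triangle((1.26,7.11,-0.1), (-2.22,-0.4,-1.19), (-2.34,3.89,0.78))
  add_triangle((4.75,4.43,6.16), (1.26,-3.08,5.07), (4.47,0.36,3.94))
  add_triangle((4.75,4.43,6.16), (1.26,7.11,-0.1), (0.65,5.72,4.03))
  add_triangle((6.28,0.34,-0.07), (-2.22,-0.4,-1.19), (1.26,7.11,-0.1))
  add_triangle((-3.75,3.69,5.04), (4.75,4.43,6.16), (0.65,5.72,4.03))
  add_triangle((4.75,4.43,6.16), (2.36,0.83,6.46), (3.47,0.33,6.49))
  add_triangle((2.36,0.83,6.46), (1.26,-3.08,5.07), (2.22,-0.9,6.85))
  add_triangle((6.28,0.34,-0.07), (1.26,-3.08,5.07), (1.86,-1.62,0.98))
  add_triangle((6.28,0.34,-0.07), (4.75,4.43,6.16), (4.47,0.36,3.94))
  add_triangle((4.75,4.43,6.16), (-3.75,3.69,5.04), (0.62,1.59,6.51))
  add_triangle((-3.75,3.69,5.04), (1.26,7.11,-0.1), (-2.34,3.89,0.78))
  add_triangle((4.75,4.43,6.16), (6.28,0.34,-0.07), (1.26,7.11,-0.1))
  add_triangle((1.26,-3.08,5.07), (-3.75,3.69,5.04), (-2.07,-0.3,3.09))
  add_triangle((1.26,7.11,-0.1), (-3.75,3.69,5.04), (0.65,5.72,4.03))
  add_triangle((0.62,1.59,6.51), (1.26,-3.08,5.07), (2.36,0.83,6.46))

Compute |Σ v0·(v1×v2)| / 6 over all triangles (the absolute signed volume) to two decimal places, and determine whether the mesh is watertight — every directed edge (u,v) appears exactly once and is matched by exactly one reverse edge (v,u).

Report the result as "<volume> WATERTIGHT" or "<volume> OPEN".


Per-triangle v0·(v1×v2)/6:
  t1: +2.4808
  t2: +2.2596
  t3: +8.9161
  t4: -1.2019
  t5: +6.5933
  t6: +13.7749
  t7: +3.2490
  t8: +17.7456
  t9: +5.2573
  t10: +7.9610
  t11: +3.1999
  t12: +6.4178
  t13: +16.6158
  t14: +21.9942
  t15: +8.9783
  t16: +21.9578
  t17: +5.6615
  t18: +0.0002
  t19: +5.8588
  t20: +16.6585
  t21: +24.5346
  t22: +13.9228
  t23: +46.1673
  t24: +9.5242
  t25: +19.2566
  t26: +7.5443
Σ = +295.3284 → |volume| = 295.33

Directed edges: 78 total, each appears once with its reverse present → watertight.

295.33 WATERTIGHT


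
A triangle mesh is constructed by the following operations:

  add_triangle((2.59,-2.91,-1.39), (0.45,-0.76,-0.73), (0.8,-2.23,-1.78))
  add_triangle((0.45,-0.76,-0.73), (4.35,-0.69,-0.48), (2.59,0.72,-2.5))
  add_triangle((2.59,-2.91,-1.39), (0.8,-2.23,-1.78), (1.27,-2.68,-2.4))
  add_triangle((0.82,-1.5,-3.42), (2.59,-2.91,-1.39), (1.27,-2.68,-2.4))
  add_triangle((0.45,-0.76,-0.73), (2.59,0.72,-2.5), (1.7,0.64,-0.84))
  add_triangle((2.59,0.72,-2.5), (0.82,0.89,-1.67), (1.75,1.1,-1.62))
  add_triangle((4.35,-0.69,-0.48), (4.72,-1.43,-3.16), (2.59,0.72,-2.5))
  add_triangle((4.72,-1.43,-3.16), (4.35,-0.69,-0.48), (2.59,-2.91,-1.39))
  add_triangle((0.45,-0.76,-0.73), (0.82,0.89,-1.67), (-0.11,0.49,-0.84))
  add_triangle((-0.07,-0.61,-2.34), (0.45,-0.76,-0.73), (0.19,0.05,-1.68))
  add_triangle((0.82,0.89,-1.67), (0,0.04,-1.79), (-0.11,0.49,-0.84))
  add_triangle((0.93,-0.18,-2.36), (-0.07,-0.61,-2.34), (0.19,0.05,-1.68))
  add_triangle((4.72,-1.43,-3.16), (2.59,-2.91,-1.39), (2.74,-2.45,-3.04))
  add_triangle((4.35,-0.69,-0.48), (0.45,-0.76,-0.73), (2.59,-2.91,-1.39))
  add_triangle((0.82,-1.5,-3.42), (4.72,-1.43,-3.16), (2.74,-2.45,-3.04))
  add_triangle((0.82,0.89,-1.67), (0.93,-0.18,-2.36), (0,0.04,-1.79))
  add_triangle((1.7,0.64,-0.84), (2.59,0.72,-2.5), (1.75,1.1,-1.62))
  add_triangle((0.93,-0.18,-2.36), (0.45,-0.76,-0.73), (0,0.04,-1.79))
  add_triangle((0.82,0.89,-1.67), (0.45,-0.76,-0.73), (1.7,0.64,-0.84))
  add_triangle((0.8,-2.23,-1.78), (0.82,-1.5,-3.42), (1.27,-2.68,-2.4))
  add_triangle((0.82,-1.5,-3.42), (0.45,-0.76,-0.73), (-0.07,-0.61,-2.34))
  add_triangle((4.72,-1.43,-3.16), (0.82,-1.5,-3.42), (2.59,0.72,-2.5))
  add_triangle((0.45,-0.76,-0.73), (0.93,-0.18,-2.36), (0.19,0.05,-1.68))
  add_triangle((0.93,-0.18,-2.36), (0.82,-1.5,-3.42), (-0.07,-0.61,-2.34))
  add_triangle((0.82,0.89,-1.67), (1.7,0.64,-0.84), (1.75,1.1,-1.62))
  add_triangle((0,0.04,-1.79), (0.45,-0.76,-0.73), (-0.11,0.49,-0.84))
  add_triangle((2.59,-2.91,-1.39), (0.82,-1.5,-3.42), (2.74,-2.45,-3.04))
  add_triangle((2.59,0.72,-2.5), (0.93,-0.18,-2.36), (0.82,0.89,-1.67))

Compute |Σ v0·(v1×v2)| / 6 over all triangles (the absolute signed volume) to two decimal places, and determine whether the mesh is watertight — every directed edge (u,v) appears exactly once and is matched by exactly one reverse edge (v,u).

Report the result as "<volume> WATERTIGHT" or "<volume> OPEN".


18.63 OPEN

Per-triangle v0·(v1×v2)/6:
  t1: -0.1324
  t2: -1.6632
  t3: +0.2568
  t4: +1.1826
  t5: +0.2846
  t6: +0.2524
  t7: +3.2574
  t8: +4.2365
  t9: -0.1660
  t10: -0.1432
  t11: +0.1433
  t12: +0.1496
  t13: +2.4540
  t14: -0.6814
  t15: +2.4715
  t16: +0.2935
  t17: +0.2071
  t18: +0.1841
  t19: -0.4167
  t20: +0.2276
  t21: +0.0930
  t22: +4.1526
  t23: -0.1194
  t24: +0.3940
  t25: -0.0337
  t26: -0.0378
  t27: +1.2006
  t28: +0.5842
Σ = +18.6317 → |volume| = 18.63

Directed edges: 84 total; 6 unmatched, e.g. (0.45,-0.76,-0.73)→(0.8,-2.23,-1.78) → open.


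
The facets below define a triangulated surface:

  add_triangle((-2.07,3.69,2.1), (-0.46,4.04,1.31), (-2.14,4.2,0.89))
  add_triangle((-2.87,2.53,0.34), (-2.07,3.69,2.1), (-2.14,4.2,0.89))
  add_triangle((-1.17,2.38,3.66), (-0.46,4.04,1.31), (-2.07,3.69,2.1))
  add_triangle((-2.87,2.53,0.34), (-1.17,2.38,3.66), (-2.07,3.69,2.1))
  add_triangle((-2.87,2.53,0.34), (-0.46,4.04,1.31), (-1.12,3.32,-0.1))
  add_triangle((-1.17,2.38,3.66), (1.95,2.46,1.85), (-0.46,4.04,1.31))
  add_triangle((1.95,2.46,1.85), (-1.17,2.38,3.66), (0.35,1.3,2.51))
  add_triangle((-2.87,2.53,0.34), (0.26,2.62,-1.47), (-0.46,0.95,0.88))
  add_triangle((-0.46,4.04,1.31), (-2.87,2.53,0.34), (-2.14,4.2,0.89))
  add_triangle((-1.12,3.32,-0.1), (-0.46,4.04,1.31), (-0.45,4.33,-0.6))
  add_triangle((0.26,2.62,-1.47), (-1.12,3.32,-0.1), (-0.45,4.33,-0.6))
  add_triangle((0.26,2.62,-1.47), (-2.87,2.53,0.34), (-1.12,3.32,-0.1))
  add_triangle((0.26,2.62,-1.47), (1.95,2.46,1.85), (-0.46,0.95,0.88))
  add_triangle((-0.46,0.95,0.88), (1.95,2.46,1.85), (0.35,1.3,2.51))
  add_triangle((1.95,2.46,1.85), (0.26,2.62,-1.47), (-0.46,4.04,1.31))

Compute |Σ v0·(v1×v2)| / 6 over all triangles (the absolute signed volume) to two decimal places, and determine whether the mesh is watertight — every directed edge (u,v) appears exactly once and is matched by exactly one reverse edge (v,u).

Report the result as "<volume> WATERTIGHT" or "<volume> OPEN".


18.16 OPEN

Per-triangle v0·(v1×v2)/6:
  t1: +1.5352
  t2: +1.4847
  t3: +2.6617
  t4: +1.9453
  t5: +1.8054
  t6: +4.9740
  t7: +1.3986
  t8: -1.4999
  t9: -0.2829
  t10: +1.0353
  t11: +0.4808
  t12: +1.2887
  t13: -1.8344
  t14: -0.7159
  t15: +3.8786
Σ = +18.1552 → |volume| = 18.16

Directed edges: 45 total; 7 unmatched, e.g. (-2.87,2.53,0.34)→(-1.17,2.38,3.66) → open.


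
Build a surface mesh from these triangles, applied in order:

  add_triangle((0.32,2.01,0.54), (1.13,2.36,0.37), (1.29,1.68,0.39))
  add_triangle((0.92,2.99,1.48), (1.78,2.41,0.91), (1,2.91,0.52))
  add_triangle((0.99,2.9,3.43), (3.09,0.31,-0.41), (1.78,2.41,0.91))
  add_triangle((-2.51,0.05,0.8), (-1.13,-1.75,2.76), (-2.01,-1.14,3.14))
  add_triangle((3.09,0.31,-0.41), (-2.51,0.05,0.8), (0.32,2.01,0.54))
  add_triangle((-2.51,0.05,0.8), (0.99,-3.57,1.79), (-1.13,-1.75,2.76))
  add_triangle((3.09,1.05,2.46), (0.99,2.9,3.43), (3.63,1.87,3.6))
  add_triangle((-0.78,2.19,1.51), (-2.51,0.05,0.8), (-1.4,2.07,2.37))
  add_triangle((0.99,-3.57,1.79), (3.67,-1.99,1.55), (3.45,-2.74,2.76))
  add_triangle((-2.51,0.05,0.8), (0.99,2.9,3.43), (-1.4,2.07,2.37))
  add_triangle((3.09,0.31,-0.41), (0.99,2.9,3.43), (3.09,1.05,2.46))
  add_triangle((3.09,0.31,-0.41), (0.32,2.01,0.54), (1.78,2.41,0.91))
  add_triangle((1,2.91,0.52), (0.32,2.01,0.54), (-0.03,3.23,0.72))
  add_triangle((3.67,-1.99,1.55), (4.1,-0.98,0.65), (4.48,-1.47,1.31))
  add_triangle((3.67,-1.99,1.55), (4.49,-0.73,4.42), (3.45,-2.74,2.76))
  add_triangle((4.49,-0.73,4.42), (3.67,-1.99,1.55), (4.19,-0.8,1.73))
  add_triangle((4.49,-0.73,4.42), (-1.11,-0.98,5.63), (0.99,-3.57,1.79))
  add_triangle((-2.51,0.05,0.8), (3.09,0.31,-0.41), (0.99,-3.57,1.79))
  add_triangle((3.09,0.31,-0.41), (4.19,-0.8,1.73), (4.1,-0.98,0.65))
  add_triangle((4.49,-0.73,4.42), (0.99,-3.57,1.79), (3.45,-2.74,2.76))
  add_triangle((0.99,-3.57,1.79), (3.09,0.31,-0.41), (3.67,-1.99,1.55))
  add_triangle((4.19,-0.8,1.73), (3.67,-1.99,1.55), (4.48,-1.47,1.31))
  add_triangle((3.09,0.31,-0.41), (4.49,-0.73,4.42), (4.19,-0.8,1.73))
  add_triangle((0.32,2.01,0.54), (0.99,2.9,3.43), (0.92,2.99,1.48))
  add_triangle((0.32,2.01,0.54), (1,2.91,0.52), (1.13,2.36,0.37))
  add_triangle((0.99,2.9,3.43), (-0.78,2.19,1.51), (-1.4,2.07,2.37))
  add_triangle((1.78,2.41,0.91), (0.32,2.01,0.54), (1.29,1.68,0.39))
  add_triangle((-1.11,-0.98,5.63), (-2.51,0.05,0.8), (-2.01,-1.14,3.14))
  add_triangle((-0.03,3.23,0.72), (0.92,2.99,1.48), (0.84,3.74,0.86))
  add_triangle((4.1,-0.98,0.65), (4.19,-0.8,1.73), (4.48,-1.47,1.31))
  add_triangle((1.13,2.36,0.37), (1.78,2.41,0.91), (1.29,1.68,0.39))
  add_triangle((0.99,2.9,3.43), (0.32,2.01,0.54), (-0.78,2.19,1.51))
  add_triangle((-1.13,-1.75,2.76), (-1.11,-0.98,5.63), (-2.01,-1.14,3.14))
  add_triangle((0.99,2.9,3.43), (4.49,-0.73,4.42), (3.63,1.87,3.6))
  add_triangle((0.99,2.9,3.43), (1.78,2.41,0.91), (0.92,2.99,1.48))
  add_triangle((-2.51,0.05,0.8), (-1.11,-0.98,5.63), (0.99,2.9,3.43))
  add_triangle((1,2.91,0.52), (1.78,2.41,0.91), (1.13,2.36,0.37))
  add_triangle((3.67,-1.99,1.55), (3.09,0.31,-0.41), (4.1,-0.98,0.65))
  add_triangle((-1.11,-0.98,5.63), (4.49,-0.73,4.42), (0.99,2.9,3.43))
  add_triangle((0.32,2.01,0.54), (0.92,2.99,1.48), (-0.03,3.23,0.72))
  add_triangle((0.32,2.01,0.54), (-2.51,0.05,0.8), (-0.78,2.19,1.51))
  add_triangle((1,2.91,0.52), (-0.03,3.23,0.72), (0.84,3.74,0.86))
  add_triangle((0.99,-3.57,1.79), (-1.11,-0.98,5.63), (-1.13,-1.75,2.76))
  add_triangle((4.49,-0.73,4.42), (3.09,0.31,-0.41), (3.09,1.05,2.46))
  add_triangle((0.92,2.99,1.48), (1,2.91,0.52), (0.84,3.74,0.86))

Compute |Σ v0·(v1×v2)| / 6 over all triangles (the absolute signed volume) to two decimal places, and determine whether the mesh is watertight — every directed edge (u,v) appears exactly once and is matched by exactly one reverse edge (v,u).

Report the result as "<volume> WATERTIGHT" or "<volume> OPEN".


84.57 OPEN

Per-triangle v0·(v1×v2)/6:
  t1: -0.0749
  t2: +0.4616
  t3: +2.4395
  t4: +0.6686
  t5: -0.3851
  t6: +2.0030
  t7: +0.0715
  t8: +0.6724
  t9: +1.6878
  t10: +0.8500
  t11: +2.7823
  t12: +0.4982
  t13: -0.0743
  t14: +0.1920
  t15: +2.7004
  t16: +2.3135
  t17: +16.4421
  t18: -1.1811
  t19: +0.8875
  t20: +2.9528
  t21: +1.5158
  t22: +0.5008
  t23: +1.7626
  t24: +0.2745
  t25: -0.0187
  t26: +1.0421
  t27: -0.1186
  t28: +1.5568
  t29: +0.3696
  t30: +0.3733
  t31: +0.0705
  t32: +1.1654
  t33: +1.3308
  t34: +4.4596
  t35: +1.0460
  t36: +8.0146
  t37: +0.0980
  t38: -0.0095
  t39: +17.5315
  t40: -0.1014
  t41: +0.4800
  t42: +0.0751
  t43: +3.3910
  t44: +3.6563
  t45: +0.1942
Σ = +84.5682 → |volume| = 84.57

Directed edges: 135 total; 3 unmatched, e.g. (3.63,1.87,3.6)→(3.09,1.05,2.46) → open.


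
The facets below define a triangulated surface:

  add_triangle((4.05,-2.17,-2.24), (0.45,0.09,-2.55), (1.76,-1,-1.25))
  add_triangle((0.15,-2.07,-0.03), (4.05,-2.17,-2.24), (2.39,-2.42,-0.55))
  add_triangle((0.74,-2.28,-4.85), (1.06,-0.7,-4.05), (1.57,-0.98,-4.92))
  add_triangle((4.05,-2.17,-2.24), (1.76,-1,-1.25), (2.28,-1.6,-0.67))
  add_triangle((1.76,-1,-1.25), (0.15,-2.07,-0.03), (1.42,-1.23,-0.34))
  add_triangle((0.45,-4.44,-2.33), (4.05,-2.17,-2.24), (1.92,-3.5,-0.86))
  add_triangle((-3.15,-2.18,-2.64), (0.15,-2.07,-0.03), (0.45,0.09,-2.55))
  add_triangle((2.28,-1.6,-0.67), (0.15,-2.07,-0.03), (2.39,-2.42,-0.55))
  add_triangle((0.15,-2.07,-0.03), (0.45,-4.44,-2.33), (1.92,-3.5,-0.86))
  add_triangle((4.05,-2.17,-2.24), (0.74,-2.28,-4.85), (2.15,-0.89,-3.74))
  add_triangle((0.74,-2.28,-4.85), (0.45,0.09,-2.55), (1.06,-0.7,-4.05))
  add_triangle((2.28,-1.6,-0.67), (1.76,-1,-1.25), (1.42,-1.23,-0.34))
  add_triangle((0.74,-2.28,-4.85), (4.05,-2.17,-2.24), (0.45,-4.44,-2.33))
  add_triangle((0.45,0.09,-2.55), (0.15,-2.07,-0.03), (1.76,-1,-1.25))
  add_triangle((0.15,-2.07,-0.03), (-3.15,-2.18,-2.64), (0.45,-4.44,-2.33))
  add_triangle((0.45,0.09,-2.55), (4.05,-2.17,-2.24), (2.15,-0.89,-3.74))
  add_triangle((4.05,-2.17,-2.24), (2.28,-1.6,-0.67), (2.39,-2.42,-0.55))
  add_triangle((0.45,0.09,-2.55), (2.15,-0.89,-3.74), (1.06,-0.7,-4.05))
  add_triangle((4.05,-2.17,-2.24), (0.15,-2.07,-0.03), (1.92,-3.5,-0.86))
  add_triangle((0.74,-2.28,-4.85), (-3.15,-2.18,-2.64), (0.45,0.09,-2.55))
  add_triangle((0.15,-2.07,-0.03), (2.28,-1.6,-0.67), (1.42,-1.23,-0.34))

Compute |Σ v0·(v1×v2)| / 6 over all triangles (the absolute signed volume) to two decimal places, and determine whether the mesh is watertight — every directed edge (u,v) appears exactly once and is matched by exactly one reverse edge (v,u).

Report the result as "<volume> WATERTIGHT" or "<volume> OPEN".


Per-triangle v0·(v1×v2)/6:
  t1: -0.1503
  t2: +0.9959
  t3: +0.3210
  t4: -0.0934
  t5: -0.3797
  t6: +4.0438
  t7: -3.3225
  t8: -0.1098
  t9: +1.2667
  t10: +4.0284
  t11: +0.4012
  t12: -0.0581
  t13: +9.9402
  t14: -1.2908
  t15: +2.7011
  t16: +0.1632
  t17: +0.2574
  t18: +0.3838
  t19: -0.1828
  t20: +3.6549
  t21: +0.0564
Σ = +22.6268 → |volume| = 22.63

Directed edges: 63 total; 7 unmatched, e.g. (1.06,-0.7,-4.05)→(1.57,-0.98,-4.92) → open.

22.63 OPEN


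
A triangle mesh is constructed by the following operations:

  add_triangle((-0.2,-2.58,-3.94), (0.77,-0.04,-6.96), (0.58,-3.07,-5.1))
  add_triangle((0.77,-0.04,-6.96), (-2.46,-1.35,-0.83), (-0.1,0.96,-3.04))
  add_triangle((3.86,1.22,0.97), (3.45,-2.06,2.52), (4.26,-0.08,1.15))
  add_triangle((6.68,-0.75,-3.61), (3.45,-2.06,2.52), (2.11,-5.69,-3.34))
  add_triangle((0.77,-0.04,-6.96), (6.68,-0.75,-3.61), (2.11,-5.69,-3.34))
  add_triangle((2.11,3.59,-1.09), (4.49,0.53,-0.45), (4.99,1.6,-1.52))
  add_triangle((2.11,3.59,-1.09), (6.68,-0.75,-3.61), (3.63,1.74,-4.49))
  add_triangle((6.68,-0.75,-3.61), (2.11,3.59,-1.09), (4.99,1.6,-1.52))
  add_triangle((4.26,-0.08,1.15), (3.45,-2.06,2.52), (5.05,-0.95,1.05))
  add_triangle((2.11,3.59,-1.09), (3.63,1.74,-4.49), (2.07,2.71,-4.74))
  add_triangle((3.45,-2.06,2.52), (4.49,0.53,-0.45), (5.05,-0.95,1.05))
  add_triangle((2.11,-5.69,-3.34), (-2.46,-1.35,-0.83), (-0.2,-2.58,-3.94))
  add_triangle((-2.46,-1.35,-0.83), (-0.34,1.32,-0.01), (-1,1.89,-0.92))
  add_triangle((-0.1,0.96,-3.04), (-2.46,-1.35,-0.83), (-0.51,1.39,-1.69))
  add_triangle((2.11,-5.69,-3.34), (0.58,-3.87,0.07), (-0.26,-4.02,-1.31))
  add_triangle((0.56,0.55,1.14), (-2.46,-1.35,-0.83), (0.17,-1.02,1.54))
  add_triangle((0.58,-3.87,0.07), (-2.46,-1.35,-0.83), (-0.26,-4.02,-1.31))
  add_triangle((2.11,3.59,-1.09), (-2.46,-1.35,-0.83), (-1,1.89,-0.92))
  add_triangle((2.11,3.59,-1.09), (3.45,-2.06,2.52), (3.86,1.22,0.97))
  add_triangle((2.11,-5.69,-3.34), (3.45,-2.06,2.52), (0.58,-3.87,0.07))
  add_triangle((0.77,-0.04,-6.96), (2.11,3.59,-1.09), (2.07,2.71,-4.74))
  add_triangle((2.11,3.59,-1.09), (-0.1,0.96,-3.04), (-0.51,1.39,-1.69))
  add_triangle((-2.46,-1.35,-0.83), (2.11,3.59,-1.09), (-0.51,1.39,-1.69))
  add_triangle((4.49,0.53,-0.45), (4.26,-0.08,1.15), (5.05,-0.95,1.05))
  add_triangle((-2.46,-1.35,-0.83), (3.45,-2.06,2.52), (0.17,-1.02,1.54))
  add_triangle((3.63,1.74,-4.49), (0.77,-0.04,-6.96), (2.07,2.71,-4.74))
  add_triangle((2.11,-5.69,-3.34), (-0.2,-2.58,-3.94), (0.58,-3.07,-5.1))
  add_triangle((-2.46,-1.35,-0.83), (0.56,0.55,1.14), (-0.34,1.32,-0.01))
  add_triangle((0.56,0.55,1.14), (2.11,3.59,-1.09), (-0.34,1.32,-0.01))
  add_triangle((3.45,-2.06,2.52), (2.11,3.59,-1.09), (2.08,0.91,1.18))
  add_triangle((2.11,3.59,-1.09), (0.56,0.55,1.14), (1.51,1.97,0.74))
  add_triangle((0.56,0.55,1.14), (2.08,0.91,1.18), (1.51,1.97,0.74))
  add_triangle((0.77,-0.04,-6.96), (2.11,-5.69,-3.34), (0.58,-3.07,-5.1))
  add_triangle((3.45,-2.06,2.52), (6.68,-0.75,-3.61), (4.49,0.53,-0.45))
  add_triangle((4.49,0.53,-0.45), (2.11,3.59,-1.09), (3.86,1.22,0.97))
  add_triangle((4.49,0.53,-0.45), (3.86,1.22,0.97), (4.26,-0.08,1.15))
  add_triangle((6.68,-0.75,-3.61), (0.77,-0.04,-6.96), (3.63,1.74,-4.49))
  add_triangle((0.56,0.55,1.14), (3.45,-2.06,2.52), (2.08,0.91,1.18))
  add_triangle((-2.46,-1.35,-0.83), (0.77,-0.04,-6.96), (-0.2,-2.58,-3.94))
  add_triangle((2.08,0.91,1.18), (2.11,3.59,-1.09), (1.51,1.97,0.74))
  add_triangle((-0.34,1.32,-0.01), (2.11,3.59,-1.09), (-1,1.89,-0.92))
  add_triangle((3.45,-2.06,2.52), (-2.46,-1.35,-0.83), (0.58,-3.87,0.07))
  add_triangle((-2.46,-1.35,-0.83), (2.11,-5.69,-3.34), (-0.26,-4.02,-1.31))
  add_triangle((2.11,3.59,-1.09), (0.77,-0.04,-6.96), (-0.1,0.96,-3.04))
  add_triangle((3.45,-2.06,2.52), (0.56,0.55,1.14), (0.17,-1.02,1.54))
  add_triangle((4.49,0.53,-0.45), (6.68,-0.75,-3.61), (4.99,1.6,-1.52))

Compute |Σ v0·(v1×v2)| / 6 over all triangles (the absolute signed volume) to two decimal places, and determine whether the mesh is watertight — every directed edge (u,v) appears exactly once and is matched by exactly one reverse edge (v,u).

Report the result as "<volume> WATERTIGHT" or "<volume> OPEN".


203.13 WATERTIGHT

Per-triangle v0·(v1×v2)/6:
  t1: +2.2897
  t2: +3.5743
  t3: +1.3558
  t4: +30.7148
  t5: +39.8424
  t6: +1.8852
  t7: +10.8923
  t8: +4.8925
  t9: +1.4084
  t10: +4.9798
  t11: -0.4426
  t12: +6.7689
  t13: +0.4646
  t14: +1.4266
  t15: +3.0366
  t16: +0.5816
  t17: +1.8991
  t18: +1.2208
  t19: -0.1753
  t20: +8.9891
  t21: +0.1310
  t22: +1.6783
  t23: +0.2799
  t24: +1.1458
  t25: +1.7842
  t26: +6.7828
  t27: +2.3332
  t28: +0.5770
  t29: +0.9279
  t30: +2.3096
  t31: +0.0858
  t32: +0.3856
  t33: +6.0353
  t34: +8.7285
  t35: +3.8948
  t36: +1.4938
  t37: +15.5153
  t38: +1.0770
  t39: +6.5778
  t40: +0.9303
  t41: +0.7247
  t42: +2.5322
  t43: +3.0096
  t44: +4.0759
  t45: +1.1060
  t46: +3.3989
Σ = +203.1260 → |volume| = 203.13

Directed edges: 138 total, each appears once with its reverse present → watertight.


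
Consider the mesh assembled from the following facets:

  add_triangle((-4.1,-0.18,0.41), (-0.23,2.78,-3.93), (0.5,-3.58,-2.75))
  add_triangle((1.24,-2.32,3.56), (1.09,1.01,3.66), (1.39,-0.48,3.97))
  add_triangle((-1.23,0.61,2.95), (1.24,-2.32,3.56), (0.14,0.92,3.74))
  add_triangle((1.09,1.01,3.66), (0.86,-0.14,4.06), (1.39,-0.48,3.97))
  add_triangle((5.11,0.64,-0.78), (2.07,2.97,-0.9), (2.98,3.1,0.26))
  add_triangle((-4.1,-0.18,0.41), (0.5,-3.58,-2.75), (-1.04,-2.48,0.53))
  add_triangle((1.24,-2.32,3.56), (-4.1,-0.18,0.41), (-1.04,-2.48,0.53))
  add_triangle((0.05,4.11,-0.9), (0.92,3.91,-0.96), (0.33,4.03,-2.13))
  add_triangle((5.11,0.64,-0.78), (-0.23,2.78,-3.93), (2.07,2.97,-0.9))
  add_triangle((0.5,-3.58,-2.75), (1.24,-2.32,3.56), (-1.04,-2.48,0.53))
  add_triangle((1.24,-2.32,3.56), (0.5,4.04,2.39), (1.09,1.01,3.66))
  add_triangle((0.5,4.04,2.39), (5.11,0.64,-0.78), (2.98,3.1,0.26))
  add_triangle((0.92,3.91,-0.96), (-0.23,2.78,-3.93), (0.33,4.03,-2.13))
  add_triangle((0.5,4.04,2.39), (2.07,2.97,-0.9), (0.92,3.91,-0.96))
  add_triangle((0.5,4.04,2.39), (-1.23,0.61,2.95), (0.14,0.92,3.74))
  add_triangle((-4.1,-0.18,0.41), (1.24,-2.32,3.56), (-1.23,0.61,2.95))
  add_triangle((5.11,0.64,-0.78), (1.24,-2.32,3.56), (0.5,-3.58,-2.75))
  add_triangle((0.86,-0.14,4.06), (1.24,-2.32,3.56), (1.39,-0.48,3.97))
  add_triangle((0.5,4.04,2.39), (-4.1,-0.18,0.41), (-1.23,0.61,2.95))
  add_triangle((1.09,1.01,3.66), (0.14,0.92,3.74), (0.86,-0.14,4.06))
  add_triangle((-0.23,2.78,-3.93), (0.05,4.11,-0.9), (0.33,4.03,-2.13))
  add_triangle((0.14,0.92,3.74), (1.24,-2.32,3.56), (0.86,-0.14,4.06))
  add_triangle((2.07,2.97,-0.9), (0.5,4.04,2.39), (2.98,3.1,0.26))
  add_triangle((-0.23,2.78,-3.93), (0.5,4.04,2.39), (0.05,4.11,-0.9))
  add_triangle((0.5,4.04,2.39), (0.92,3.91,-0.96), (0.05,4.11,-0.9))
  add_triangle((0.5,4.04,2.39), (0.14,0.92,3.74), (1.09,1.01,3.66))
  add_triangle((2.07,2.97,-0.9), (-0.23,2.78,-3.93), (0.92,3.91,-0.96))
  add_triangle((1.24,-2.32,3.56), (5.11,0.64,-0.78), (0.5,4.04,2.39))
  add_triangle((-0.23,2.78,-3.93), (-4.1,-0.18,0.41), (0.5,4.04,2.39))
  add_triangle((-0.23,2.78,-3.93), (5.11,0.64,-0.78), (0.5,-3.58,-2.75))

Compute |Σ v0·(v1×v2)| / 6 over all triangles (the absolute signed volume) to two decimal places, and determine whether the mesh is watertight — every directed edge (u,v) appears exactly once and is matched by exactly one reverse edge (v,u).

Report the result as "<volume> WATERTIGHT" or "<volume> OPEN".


150.44 WATERTIGHT

Per-triangle v0·(v1×v2)/6:
  t1: +14.8774
  t2: -0.2456
  t3: +2.7499
  t4: +0.4952
  t5: +3.0067
  t6: +5.5399
  t7: +5.4370
  t8: +0.7256
  t9: +7.7569
  t10: +5.7498
  t11: -0.0559
  t12: +3.3060
  t13: +0.6512
  t14: +2.9718
  t15: +2.8547
  t16: +6.2585
  t17: +17.2679
  t18: +0.7035
  t19: +6.6549
  t20: +0.7248
  t21: +0.8647
  t22: +0.6248
  t23: +2.8408
  t24: -0.4339
  t25: +1.9891
  t26: +2.0226
  t27: +3.0002
  t28: +17.8996
  t29: +15.5056
  t30: +18.6968
Σ = +150.4405 → |volume| = 150.44

Directed edges: 90 total, each appears once with its reverse present → watertight.


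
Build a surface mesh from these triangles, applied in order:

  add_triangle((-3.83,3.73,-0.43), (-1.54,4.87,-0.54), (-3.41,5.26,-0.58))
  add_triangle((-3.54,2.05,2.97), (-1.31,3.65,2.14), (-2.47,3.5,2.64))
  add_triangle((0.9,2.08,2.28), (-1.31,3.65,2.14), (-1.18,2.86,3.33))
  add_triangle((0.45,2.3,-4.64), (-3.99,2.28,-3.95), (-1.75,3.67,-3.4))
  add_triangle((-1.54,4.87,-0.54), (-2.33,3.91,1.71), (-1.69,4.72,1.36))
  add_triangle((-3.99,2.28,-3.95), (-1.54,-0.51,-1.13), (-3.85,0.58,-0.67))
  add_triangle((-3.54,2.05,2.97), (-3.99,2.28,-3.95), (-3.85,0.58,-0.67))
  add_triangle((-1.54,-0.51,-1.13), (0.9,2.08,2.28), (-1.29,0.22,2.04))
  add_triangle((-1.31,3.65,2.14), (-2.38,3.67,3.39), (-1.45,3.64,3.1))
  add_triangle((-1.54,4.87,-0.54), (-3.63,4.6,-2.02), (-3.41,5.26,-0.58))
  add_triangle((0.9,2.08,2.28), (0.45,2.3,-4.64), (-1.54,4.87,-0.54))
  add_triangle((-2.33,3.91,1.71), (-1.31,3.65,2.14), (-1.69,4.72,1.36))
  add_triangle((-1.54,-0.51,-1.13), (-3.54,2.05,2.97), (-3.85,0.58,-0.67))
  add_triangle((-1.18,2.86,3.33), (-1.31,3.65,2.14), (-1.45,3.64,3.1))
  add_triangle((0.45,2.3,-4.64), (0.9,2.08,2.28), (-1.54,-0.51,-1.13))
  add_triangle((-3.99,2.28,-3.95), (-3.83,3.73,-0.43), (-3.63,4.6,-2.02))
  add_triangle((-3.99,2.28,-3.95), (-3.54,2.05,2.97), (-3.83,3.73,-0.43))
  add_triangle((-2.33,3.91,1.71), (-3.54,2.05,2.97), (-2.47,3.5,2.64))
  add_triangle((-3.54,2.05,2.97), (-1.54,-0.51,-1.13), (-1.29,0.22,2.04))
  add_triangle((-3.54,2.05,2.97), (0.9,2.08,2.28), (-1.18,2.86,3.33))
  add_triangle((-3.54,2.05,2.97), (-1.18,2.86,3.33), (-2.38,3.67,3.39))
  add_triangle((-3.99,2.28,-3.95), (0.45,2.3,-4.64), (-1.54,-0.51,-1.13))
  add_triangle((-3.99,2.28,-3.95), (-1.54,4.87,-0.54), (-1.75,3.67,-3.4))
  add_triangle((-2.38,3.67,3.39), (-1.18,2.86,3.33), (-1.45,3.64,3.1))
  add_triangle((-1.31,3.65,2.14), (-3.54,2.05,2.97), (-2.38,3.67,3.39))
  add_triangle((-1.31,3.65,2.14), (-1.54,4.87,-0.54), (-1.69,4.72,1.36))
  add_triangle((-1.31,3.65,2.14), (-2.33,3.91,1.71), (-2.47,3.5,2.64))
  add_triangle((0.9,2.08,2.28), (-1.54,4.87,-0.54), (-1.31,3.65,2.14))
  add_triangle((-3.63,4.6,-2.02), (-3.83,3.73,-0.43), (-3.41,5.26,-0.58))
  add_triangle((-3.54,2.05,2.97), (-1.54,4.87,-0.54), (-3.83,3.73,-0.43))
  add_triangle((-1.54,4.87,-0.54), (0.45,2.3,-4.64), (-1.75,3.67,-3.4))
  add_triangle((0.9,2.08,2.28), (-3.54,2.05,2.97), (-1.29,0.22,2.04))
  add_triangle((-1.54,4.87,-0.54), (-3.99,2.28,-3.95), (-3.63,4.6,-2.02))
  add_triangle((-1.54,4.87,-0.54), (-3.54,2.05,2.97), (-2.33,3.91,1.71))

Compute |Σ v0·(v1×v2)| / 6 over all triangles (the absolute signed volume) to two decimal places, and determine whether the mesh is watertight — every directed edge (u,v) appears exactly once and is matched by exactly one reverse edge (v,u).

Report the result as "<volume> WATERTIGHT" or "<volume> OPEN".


79.11 WATERTIGHT

Per-triangle v0·(v1×v2)/6:
  t1: -0.0302
  t2: +0.3026
  t3: +1.7549
  t4: +6.1939
  t5: +1.3282
  t6: +2.4787
  t7: +7.0317
  t8: -1.0969
  t9: +0.5163
  t10: +2.1464
  t11: +7.9433
  t12: +0.7948
  t13: +0.8685
  t14: +0.0542
  t15: -3.1674
  t16: +4.0331
  t17: +6.5760
  t18: +1.1567
  t19: +1.5452
  t20: +0.3066
  t21: +1.3748
  t22: +4.0298
  t23: +6.1727
  t24: +0.4915
  t25: +0.9692
  t26: +0.1696
  t27: +0.7615
  t28: +3.5349
  t29: +1.8618
  t30: +6.9169
  t31: +4.9581
  t32: +2.4136
  t33: +2.5217
  t34: +2.1932
Σ = +79.1061 → |volume| = 79.11

Directed edges: 102 total, each appears once with its reverse present → watertight.


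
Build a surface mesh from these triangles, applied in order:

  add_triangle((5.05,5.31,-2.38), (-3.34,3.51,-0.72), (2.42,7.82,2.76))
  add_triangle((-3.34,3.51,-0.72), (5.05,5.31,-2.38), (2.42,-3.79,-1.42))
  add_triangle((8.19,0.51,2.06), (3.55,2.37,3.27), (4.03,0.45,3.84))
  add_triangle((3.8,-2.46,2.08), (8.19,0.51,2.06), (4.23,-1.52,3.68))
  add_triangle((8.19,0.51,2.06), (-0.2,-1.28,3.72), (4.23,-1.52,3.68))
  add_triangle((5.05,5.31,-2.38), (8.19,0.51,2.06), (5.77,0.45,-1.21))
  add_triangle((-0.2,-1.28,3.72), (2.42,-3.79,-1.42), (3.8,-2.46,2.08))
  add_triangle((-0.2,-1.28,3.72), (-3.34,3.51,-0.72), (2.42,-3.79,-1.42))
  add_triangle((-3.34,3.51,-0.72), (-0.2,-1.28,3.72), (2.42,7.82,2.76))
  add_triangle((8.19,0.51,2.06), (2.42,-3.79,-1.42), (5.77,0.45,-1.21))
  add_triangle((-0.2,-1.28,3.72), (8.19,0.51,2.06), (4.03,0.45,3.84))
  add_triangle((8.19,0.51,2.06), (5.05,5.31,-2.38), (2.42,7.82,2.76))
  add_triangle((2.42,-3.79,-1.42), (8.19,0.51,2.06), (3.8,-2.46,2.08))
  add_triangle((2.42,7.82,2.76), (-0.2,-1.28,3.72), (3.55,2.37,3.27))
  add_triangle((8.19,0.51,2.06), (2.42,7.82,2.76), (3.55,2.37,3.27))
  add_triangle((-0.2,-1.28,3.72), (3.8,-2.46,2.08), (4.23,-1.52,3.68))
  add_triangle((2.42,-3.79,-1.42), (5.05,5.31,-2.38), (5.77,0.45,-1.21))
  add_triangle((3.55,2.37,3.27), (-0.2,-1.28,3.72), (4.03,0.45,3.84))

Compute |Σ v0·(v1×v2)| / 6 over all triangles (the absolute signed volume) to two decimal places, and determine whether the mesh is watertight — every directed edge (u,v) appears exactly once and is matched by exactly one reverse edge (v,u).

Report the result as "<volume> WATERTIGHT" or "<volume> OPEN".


258.41 WATERTIGHT

Per-triangle v0·(v1×v2)/6:
  t1: +33.2387
  t2: +13.8831
  t3: +7.6447
  t4: +6.8927
  t5: +4.6520
  t6: +17.6953
  t7: +7.8425
  t8: +4.2225
  t9: +23.5655
  t10: +14.5665
  t11: +5.9145
  t12: +52.8821
  t13: +13.5145
  t14: +14.6923
  t15: +18.5743
  t16: +4.1731
  t17: +9.3685
  t18: +5.0887
Σ = +258.4114 → |volume| = 258.41

Directed edges: 54 total, each appears once with its reverse present → watertight.
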